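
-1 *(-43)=43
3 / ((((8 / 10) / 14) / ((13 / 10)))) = 273 / 4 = 68.25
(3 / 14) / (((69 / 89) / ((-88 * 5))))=-19580 / 161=-121.61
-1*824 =-824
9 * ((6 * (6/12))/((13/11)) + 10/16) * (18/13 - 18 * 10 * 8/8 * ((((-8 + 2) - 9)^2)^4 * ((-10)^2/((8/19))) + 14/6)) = -527178832802307189/169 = -3119401377528444.91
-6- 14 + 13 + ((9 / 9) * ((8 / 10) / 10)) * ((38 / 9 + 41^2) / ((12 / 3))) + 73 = 99.70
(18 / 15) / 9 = 2 / 15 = 0.13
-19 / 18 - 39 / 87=-785 / 522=-1.50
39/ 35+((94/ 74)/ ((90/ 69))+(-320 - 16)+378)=68513/ 1554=44.09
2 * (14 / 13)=28 / 13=2.15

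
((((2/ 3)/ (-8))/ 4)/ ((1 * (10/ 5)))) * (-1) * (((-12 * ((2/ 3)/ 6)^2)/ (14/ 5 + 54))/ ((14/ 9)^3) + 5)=973985/ 18703104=0.05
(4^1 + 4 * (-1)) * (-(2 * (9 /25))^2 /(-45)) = 0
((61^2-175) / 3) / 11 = 1182 / 11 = 107.45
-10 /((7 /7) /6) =-60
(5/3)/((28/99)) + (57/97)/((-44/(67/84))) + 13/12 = 356747/51216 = 6.97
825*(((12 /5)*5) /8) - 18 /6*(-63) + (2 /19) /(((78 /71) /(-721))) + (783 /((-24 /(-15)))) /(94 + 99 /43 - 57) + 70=221923957 /154128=1439.87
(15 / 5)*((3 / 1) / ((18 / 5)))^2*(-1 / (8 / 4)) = -25 / 24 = -1.04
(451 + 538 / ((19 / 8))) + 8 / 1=13025 / 19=685.53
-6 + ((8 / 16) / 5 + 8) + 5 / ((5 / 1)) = 3.10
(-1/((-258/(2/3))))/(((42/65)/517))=33605/16254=2.07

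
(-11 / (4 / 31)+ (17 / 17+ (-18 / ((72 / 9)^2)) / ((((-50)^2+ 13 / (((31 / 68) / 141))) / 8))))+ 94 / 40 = -331113267 / 4042880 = -81.90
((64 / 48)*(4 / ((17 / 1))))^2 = 256 / 2601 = 0.10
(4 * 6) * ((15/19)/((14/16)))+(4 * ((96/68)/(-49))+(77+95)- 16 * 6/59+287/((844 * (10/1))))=1512765524511/7881212920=191.95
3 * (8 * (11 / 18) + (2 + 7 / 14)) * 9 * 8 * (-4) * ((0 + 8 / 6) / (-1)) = 8512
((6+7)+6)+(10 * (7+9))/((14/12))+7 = 1142/7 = 163.14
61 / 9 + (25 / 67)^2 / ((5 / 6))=280579 / 40401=6.94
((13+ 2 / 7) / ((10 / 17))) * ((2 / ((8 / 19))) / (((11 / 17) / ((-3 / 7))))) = -1531989 / 21560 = -71.06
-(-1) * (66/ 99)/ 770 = 1/ 1155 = 0.00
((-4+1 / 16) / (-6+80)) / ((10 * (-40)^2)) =-63 / 18944000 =-0.00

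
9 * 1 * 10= 90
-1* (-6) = 6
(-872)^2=760384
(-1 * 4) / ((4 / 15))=-15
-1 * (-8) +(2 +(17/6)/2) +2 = 13.42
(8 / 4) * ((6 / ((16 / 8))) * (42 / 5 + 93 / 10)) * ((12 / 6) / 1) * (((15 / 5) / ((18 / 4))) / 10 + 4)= 21594 / 25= 863.76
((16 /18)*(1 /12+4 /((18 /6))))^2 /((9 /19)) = 21964 /6561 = 3.35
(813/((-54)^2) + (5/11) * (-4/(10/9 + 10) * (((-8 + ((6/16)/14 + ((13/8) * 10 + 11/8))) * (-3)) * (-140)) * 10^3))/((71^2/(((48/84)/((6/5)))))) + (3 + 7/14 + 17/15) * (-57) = -462312676424/1414832265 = -326.76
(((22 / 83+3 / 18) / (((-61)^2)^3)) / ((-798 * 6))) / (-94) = 215 / 11547563208843188016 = 0.00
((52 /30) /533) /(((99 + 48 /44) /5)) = 22 /135423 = 0.00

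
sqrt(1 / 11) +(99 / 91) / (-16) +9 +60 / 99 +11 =sqrt(11) / 11 +986813 / 48048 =20.84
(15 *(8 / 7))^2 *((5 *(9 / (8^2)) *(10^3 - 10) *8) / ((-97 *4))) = -20047500 / 4753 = -4217.86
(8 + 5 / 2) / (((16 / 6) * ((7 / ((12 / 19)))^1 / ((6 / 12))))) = 27 / 152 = 0.18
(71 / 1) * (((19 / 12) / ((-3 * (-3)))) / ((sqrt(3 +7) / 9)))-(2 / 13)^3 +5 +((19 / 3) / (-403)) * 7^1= 998384 / 204321 +1349 * sqrt(10) / 120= 40.44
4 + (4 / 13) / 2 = 54 / 13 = 4.15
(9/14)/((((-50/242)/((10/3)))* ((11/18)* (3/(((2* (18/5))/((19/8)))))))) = -57024/3325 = -17.15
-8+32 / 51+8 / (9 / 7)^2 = -3488 / 1377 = -2.53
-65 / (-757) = 65 / 757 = 0.09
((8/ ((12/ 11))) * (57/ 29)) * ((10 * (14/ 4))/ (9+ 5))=1045/ 29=36.03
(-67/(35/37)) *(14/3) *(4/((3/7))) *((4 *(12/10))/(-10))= 555296/375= 1480.79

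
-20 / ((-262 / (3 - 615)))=-6120 / 131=-46.72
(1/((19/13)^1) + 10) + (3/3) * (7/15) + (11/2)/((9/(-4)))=8.71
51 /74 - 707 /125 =-45943 /9250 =-4.97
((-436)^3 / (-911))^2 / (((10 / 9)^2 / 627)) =4203729296122.63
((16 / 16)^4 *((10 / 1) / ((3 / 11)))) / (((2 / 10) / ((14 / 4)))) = 641.67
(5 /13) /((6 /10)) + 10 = 415 /39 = 10.64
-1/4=-0.25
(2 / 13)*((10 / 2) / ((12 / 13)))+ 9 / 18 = 4 / 3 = 1.33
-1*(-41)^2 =-1681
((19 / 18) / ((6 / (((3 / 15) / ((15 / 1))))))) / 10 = 19 / 81000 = 0.00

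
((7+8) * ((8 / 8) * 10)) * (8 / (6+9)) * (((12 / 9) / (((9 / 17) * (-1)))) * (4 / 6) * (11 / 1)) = -119680 / 81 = -1477.53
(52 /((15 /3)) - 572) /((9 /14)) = -873.60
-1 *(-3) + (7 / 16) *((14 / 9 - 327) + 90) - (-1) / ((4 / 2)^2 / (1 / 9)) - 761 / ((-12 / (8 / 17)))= -19077 / 272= -70.14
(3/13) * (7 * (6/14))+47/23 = 818/299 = 2.74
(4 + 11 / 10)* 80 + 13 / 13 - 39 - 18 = 352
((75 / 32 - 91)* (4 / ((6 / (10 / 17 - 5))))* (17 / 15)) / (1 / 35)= 496475 / 48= 10343.23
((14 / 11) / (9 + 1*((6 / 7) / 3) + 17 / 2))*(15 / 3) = 980 / 2739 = 0.36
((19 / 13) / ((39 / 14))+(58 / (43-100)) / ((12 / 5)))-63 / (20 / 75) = -27297917 / 115596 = -236.15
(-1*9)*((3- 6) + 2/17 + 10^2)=-874.06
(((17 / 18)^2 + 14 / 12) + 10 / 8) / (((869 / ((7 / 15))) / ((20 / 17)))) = 7504 / 3589839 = 0.00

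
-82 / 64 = -41 / 32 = -1.28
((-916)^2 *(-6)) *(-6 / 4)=7551504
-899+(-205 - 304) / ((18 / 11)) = -21781 / 18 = -1210.06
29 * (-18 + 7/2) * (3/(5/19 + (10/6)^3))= -1294299/5020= -257.83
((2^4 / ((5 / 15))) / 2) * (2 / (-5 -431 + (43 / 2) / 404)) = -0.11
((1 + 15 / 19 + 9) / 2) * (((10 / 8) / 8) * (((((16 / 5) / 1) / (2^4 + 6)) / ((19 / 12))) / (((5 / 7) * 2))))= 861 / 15884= 0.05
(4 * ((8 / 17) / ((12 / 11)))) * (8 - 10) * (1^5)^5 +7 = 181 / 51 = 3.55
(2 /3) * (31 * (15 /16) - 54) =-133 /8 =-16.62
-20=-20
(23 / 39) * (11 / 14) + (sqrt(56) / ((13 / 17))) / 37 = 34 * sqrt(14) / 481 + 253 / 546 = 0.73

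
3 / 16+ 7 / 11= 145 / 176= 0.82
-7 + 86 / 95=-579 / 95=-6.09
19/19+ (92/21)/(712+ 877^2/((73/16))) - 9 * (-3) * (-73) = -127813027021/64879710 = -1970.00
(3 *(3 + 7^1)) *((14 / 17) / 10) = 42 / 17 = 2.47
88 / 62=44 / 31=1.42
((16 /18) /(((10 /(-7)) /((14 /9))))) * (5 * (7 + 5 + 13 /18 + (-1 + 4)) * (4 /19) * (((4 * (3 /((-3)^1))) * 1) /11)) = 887488 /152361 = 5.82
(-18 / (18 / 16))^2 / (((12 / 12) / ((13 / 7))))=3328 / 7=475.43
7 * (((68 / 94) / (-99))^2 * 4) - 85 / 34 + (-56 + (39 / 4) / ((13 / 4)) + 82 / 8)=-3918594557 / 86601636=-45.25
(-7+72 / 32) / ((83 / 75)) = -1425 / 332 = -4.29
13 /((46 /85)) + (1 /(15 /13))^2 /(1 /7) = 303043 /10350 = 29.28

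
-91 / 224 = -13 / 32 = -0.41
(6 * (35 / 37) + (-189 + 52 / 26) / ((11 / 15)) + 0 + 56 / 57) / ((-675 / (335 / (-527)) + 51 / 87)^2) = -0.00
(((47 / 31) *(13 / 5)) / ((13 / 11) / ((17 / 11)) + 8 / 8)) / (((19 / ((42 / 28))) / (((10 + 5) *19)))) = 50.26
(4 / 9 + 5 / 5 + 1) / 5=22 / 45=0.49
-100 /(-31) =100 /31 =3.23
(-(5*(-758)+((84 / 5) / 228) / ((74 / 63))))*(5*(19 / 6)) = 26643259 / 444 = 60007.34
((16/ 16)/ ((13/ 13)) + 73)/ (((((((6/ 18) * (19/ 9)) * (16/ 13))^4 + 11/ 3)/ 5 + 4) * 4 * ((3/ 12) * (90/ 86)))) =5366438191998/ 367764895213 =14.59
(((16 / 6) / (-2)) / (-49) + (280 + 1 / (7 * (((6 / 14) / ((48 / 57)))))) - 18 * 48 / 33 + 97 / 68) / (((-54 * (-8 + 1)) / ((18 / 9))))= 533891219 / 394851996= 1.35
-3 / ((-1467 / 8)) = 8 / 489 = 0.02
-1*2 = -2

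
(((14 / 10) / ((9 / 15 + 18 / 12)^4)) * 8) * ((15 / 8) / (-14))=-5000 / 64827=-0.08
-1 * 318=-318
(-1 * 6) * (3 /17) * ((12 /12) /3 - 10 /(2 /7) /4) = 8.91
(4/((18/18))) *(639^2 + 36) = 1633428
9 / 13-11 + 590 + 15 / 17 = 128307 / 221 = 580.57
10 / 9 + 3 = 37 / 9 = 4.11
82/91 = 0.90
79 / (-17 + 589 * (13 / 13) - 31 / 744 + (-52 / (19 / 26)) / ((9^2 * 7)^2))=3860439912 / 27949492703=0.14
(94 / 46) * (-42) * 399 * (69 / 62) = -1181439 / 31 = -38110.94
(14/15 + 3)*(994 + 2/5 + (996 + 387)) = 701333/75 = 9351.11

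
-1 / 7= -0.14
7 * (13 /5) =91 /5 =18.20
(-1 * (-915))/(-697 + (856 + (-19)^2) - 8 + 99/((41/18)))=1.65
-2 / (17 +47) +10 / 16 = 19 / 32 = 0.59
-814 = -814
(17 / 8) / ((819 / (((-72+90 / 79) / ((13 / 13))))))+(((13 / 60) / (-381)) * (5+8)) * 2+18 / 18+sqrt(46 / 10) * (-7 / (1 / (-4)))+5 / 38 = 2913064957 / 3122470260+28 * sqrt(115) / 5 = 60.99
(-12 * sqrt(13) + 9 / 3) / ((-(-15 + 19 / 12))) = 36 / 161- 144 * sqrt(13) / 161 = -3.00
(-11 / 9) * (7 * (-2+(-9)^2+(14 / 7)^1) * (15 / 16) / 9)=-1155 / 16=-72.19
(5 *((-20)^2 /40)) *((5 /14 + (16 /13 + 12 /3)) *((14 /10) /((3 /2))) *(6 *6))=122040 /13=9387.69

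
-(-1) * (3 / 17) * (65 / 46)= 195 / 782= 0.25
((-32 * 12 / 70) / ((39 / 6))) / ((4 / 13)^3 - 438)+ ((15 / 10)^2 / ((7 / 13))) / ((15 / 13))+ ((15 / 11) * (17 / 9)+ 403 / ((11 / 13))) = 1072405994357 / 2222732820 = 482.47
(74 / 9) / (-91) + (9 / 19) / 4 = 1747 / 62244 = 0.03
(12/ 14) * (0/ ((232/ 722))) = 0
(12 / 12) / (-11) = -1 / 11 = -0.09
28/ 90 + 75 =3389/ 45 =75.31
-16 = -16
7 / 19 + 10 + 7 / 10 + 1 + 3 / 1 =2863 / 190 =15.07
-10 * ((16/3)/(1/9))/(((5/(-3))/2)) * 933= 537408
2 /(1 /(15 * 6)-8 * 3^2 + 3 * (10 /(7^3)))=-61740 /2219597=-0.03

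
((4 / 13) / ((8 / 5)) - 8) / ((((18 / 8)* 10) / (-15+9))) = 406 / 195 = 2.08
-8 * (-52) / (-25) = -416 / 25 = -16.64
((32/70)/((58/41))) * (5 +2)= 328/145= 2.26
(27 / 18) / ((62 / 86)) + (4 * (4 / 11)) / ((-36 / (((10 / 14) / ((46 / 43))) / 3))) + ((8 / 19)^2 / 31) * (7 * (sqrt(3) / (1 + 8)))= 448 * sqrt(3) / 100719 + 6141733 / 2964654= 2.08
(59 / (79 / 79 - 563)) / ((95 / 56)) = -0.06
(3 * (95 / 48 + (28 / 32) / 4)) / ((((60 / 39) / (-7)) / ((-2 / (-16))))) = -19201 / 5120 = -3.75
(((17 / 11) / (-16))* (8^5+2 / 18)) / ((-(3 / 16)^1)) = 5013521 / 297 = 16880.54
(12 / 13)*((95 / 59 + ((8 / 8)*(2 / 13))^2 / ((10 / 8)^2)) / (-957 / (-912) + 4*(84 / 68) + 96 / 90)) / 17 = 4433972544 / 354566217395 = 0.01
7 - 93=-86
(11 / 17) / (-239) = -11 / 4063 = -0.00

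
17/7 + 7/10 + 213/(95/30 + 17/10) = 239637/5110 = 46.90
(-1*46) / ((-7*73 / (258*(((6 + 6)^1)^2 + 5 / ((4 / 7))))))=3547.63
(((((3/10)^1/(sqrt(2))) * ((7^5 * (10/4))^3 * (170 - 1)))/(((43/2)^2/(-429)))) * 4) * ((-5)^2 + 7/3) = -352808030958186879075 * sqrt(2)/1849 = -269846350619369750.59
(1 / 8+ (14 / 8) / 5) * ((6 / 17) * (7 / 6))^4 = 45619 / 3340840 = 0.01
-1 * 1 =-1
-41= -41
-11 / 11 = -1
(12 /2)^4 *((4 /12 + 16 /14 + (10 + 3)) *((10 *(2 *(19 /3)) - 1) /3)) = 5501184 /7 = 785883.43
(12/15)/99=4/495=0.01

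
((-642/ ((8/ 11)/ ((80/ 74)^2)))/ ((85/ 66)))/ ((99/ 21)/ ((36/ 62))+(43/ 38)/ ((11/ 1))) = -40913555760/ 419914739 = -97.43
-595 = -595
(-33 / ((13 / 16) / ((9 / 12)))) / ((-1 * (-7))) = -396 / 91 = -4.35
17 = 17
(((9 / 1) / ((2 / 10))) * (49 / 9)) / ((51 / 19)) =4655 / 51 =91.27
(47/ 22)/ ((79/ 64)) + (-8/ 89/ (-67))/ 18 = 80718644/ 46636623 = 1.73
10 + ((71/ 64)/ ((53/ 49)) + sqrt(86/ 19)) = sqrt(1634)/ 19 + 37399/ 3392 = 13.15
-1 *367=-367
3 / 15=1 / 5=0.20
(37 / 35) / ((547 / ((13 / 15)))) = 481 / 287175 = 0.00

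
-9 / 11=-0.82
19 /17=1.12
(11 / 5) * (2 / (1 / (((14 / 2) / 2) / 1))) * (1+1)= 154 / 5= 30.80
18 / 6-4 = -1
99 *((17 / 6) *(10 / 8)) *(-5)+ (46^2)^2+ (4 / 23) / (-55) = 45294113063 / 10120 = 4475702.87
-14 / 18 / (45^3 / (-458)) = 3206 / 820125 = 0.00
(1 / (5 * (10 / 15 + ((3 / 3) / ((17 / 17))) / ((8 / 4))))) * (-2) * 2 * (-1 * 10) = 48 / 7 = 6.86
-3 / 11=-0.27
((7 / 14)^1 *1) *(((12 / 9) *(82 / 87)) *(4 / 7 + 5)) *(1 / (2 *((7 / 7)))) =1066 / 609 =1.75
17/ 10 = 1.70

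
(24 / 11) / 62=12 / 341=0.04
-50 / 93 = -0.54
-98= -98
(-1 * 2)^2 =4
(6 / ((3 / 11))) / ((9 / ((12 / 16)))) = 11 / 6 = 1.83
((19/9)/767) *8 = 152/6903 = 0.02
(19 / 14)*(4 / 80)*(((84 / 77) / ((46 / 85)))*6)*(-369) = -1072683 / 3542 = -302.85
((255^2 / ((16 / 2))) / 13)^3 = 274941996890625 / 1124864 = 244422434.08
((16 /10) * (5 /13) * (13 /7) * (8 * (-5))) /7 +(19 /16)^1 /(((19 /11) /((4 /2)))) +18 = 5035 /392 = 12.84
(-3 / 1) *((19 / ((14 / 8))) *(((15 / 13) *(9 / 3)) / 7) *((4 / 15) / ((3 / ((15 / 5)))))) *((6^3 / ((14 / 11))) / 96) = -33858 / 4459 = -7.59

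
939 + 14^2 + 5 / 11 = 1135.45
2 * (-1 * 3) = -6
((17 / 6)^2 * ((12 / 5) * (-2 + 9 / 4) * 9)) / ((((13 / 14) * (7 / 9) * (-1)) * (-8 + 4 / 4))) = 7803 / 910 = 8.57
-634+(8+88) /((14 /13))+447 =-685 /7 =-97.86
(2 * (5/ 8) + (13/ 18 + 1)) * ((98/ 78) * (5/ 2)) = 26215/ 2808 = 9.34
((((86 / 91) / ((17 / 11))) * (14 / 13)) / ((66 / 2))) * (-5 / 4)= -215 / 8619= -0.02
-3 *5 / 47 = -15 / 47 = -0.32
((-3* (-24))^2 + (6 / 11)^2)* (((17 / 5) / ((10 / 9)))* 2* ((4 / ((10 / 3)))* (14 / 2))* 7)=1128688344 / 605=1865600.57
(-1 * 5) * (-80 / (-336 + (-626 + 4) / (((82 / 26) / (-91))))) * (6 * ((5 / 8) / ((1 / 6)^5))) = 9564480 / 14441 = 662.31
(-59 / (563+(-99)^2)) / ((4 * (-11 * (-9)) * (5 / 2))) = -59 / 10260360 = -0.00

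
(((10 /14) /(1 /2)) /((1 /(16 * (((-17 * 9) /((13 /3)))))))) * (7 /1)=-73440 /13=-5649.23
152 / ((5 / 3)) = 91.20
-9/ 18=-1/ 2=-0.50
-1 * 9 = -9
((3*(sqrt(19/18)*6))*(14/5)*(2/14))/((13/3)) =18*sqrt(38)/65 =1.71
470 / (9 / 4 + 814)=376 / 653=0.58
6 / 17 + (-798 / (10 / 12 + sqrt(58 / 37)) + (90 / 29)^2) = -372.68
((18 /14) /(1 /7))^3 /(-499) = -729 /499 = -1.46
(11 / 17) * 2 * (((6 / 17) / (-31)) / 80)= -33 / 179180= -0.00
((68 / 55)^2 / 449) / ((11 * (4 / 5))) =1156 / 2988095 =0.00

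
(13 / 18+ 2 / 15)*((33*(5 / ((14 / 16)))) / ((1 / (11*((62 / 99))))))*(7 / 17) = 210056 / 459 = 457.64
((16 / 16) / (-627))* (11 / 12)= -1 / 684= -0.00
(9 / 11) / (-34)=-9 / 374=-0.02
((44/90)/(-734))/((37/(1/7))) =-11/4277385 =-0.00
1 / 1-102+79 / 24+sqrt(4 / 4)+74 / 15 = -3671 / 40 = -91.78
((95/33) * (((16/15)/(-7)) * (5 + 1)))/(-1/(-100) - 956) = 60800/22083369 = 0.00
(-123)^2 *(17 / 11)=257193 / 11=23381.18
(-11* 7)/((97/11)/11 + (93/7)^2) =-456533/1051282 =-0.43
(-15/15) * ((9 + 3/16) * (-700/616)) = 3675/352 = 10.44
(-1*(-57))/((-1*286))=-57/286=-0.20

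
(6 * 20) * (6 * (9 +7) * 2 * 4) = 92160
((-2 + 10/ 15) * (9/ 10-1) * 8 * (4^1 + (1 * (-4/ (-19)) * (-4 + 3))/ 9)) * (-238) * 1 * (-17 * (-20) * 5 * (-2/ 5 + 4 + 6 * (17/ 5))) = -7043276800/ 171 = -41188753.22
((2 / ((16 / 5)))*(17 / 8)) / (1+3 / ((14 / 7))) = 17 / 32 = 0.53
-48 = -48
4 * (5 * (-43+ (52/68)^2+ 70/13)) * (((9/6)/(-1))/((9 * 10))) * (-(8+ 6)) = -1947736/11271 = -172.81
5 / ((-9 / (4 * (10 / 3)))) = -200 / 27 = -7.41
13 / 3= 4.33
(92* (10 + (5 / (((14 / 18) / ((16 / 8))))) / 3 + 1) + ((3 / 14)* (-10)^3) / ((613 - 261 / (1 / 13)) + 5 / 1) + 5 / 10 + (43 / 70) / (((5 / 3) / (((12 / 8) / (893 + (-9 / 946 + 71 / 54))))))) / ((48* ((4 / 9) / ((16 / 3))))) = 416162029348699 / 1183233522800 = 351.72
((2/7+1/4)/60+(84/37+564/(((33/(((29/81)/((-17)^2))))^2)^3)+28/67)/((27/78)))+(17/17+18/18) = 1730229775773778821982517115011792704943053/177009515450949986302954050615400115296176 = 9.77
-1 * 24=-24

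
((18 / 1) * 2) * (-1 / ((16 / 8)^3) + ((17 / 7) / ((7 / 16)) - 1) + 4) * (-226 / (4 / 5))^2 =9489601575 / 392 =24208167.28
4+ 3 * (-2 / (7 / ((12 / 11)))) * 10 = -412 / 77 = -5.35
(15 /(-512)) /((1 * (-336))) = 5 /57344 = 0.00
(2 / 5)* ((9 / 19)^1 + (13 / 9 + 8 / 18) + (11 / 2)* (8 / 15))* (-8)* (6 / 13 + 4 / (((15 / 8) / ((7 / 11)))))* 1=-282692096 / 9169875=-30.83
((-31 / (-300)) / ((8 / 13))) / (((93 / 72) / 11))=143 / 100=1.43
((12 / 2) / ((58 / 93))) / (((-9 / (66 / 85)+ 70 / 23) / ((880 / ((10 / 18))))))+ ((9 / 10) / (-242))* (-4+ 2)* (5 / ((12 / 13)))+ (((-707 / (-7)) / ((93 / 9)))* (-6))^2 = 193262732272407 / 116676355400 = 1656.40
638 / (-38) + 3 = -262 / 19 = -13.79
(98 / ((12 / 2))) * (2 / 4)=49 / 6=8.17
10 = 10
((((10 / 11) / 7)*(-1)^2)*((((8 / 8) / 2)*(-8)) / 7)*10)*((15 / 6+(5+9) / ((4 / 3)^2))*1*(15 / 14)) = -31125 / 3773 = -8.25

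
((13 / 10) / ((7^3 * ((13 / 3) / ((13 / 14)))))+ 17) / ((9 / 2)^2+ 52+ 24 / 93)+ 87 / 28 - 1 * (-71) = 32096828371 / 431747820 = 74.34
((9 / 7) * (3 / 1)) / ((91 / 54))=1458 / 637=2.29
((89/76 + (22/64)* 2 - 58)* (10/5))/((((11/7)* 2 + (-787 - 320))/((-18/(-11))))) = 1075221/6459772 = 0.17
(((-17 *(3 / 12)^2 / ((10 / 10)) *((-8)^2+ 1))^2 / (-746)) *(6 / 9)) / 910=-18785 / 4010496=-0.00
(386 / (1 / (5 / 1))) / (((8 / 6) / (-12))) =-17370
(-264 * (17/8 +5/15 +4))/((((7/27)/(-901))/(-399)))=-2364219495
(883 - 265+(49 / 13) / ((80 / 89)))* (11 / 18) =7117891 / 18720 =380.23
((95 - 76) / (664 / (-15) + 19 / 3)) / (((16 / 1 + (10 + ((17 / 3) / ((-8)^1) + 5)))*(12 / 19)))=-10830 / 413663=-0.03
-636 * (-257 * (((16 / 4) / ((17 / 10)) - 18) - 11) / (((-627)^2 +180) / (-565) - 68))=41834722140 / 7339393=5700.02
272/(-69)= -272/69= -3.94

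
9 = 9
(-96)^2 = 9216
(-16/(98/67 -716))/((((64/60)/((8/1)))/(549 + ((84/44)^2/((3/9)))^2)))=112.28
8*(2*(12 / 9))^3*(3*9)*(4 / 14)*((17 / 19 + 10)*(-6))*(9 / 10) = -45785088 / 665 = -68849.76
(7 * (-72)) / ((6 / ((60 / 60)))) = -84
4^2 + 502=518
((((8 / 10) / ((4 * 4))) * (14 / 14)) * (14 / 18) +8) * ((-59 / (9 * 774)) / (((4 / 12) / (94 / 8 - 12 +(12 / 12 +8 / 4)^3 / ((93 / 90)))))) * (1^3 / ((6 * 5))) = -273961957 / 1554811200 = -0.18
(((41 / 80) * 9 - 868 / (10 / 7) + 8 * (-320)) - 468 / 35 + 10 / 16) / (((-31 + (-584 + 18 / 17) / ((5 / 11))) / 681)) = 6862888049 / 4168080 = 1646.53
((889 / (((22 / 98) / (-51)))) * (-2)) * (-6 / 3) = -8886444 / 11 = -807858.55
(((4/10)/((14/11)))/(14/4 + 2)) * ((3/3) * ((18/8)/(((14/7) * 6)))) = 0.01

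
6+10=16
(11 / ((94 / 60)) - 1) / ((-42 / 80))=-11320 / 987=-11.47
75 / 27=25 / 9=2.78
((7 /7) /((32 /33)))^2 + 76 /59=2.35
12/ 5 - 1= 1.40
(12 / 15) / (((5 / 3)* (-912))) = -1 / 1900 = -0.00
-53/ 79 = -0.67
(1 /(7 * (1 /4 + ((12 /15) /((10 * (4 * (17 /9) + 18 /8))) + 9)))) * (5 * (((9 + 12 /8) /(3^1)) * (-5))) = -441250 /326813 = -1.35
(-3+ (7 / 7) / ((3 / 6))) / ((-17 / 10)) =10 / 17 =0.59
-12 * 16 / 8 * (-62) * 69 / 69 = 1488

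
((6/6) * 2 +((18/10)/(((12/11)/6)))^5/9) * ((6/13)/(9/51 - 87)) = -17966545387/319800000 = -56.18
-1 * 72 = -72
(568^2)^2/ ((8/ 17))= 221183271424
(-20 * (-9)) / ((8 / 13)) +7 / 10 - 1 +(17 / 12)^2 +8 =217589 / 720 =302.21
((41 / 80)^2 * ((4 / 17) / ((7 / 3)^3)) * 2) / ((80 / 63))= 408483 / 53312000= 0.01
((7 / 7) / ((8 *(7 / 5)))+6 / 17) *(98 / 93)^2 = 144403 / 294066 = 0.49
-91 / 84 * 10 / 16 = -0.68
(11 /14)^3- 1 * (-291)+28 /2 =838251 /2744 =305.49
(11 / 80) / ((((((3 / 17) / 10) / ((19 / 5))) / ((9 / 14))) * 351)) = 3553 / 65520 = 0.05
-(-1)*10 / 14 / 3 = 5 / 21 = 0.24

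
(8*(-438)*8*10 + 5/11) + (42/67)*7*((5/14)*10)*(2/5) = -206590885/737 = -280313.28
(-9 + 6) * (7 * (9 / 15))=-63 / 5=-12.60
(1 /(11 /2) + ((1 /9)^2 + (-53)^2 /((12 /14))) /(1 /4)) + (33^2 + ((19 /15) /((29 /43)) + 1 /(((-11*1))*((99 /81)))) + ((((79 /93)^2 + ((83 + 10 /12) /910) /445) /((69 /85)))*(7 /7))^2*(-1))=465576628653608457780291513019 /32789601088568263278939600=14198.91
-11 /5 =-2.20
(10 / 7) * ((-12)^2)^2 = 207360 / 7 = 29622.86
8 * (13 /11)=9.45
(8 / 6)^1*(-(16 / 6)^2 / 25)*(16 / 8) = -512 / 675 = -0.76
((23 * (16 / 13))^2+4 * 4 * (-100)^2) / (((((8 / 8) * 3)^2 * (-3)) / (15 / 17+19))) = -54350848 / 459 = -118411.43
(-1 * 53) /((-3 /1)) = 53 /3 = 17.67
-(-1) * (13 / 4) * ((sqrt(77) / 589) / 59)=13 * sqrt(77) / 139004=0.00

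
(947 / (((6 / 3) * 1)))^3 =849278123 / 8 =106159765.38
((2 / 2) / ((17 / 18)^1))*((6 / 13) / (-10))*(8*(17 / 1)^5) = -555093.42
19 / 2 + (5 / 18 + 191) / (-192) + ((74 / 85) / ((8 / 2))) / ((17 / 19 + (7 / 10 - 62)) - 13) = 2321890981 / 273138048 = 8.50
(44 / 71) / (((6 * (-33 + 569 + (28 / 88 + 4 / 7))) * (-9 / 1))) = -3388 / 158499477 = -0.00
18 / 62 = 9 / 31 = 0.29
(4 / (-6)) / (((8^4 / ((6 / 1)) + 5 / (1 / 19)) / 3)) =-6 / 2333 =-0.00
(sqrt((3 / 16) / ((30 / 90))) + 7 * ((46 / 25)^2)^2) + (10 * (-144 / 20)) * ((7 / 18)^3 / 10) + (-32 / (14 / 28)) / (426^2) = 51398810796653 / 638001562500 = 80.56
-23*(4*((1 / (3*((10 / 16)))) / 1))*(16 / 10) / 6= -2944 / 225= -13.08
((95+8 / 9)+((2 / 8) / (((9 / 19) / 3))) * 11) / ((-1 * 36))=-4079 / 1296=-3.15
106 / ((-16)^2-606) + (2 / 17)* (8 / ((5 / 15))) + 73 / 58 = 652117 / 172550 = 3.78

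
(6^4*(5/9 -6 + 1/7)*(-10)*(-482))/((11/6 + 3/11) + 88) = -15300299520/41629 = -367539.44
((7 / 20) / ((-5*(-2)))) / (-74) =-7 / 14800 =-0.00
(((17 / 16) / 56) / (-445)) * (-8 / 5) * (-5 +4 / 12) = -17 / 53400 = -0.00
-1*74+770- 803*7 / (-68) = 52949 / 68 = 778.66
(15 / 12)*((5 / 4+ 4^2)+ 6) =465 / 16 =29.06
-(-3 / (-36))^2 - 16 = -2305 / 144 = -16.01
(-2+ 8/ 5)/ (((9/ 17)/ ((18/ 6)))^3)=-9826/ 135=-72.79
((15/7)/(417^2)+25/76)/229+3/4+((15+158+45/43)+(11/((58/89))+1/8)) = 3377910478513925/17611421811816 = 191.80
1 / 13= 0.08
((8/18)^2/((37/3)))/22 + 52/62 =285962/340659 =0.84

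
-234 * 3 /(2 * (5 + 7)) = -29.25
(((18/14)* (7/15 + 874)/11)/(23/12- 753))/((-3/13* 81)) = 0.01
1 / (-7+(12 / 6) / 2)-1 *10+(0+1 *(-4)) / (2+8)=-317 / 30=-10.57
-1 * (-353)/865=353/865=0.41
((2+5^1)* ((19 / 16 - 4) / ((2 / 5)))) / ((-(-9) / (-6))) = 525 / 16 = 32.81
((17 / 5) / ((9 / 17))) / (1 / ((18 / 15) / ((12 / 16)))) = 2312 / 225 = 10.28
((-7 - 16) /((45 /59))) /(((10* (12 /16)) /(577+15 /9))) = -2326.67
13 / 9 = 1.44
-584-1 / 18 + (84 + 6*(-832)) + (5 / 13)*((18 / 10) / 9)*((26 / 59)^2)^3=-4169840586418801 / 759249605538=-5492.05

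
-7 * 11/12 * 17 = -1309/12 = -109.08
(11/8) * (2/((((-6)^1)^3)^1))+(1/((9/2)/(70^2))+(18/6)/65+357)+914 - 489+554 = 136183637/56160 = 2424.92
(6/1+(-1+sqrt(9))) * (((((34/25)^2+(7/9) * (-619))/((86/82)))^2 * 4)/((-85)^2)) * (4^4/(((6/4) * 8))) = 25054845616633284608/1268063701171875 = 19758.35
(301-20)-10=271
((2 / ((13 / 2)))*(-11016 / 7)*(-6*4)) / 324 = 35.87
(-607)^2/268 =1374.81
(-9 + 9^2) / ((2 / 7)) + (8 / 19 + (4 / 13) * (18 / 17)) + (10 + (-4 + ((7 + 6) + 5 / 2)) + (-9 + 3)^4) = 13186933 / 8398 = 1570.25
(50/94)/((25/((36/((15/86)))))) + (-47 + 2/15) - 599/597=-1219964/28059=-43.48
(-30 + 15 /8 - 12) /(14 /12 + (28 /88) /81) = -286011 /8344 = -34.28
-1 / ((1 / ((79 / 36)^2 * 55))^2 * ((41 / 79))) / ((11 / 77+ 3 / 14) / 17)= -221532675446005 / 34432128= -6433894.40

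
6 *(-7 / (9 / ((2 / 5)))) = -28 / 15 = -1.87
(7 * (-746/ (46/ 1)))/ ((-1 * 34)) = 2611/ 782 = 3.34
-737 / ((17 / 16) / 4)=-47168 / 17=-2774.59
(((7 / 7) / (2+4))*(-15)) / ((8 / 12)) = -15 / 4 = -3.75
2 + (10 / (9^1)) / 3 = 64 / 27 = 2.37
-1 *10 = -10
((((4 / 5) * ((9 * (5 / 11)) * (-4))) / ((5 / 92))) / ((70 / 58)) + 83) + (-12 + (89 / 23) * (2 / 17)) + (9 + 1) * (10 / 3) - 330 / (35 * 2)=-32098138 / 322575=-99.51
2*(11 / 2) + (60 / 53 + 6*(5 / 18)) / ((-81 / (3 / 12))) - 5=308651 / 51516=5.99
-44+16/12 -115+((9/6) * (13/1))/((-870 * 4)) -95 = -1758599/6960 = -252.67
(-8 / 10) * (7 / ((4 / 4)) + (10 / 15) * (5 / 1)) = -124 / 15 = -8.27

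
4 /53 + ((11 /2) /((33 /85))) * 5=22549 /318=70.91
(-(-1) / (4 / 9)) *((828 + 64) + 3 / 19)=152559 / 76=2007.36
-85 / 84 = -1.01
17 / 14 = 1.21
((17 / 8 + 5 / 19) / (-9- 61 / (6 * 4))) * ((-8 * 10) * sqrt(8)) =174240 * sqrt(2) / 5263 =46.82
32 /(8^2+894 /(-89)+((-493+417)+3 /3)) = -2848 /1873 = -1.52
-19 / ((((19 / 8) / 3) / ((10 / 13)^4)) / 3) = -720000 / 28561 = -25.21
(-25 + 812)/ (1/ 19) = 14953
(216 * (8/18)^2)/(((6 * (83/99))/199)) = 140096/83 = 1687.90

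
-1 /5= -0.20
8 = 8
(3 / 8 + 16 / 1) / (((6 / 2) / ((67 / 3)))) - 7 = 8273 / 72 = 114.90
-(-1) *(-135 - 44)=-179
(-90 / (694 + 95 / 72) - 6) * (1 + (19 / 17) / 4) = -13348323 / 1702142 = -7.84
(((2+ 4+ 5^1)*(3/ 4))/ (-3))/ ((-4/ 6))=4.12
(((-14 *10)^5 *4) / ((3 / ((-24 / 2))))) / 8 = 107564800000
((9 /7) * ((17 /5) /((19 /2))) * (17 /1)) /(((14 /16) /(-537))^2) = 96006114432 /32585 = 2946328.51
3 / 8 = 0.38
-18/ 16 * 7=-63/ 8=-7.88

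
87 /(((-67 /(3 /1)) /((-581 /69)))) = 50547 /1541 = 32.80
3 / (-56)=-3 / 56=-0.05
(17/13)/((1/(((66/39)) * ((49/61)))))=18326/10309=1.78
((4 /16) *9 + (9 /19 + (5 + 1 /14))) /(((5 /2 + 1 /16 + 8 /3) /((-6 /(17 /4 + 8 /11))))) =-4379232 /2436959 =-1.80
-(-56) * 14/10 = 392/5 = 78.40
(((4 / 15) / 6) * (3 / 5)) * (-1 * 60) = -8 / 5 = -1.60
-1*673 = -673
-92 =-92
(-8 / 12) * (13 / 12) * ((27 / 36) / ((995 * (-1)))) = 13 / 23880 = 0.00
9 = 9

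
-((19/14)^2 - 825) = 161339/196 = 823.16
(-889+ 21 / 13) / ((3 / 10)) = -115360 / 39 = -2957.95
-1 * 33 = -33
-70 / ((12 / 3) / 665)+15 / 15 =-23273 / 2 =-11636.50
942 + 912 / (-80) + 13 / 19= 931.28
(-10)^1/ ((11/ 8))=-80/ 11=-7.27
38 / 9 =4.22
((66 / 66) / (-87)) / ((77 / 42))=-2 / 319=-0.01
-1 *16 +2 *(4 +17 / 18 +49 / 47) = -1703 / 423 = -4.03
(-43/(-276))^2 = 0.02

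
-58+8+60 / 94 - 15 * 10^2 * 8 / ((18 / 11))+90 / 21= -7378.41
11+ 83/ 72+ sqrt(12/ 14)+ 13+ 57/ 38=sqrt(42)/ 7+ 1919/ 72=27.58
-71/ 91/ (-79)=71/ 7189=0.01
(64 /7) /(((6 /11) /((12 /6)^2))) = 1408 /21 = 67.05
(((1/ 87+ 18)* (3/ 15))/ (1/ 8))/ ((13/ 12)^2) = 24.56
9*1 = 9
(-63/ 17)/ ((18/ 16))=-56/ 17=-3.29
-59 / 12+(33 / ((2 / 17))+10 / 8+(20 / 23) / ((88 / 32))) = 420713 / 1518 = 277.15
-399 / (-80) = 399 / 80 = 4.99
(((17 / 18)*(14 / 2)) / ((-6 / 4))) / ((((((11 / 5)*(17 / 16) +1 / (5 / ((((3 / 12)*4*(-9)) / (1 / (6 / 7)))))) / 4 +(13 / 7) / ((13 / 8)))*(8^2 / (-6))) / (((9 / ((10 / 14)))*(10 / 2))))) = 11662 / 601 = 19.40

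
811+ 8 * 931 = 8259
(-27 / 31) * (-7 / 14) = 27 / 62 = 0.44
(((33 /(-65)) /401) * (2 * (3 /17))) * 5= -198 /88621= -0.00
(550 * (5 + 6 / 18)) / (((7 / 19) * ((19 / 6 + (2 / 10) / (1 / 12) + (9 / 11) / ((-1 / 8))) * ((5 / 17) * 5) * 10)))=-3872 / 7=-553.14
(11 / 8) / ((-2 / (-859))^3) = 6972237569 / 64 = 108941212.02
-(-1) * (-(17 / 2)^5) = -1419857 / 32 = -44370.53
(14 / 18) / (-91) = -1 / 117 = -0.01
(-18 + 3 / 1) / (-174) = 0.09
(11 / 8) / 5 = 11 / 40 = 0.28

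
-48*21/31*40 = -40320/31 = -1300.65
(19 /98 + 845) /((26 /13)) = 82829 /196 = 422.60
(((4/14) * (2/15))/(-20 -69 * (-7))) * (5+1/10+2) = 142/243075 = 0.00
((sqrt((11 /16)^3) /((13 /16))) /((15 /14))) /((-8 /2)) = -77 *sqrt(11) /1560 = -0.16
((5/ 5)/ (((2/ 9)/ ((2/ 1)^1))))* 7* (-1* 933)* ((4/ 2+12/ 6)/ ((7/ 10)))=-335880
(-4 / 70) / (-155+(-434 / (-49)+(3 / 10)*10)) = 1 / 2505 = 0.00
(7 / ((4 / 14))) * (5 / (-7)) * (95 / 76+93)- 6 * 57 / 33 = -146057 / 88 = -1659.74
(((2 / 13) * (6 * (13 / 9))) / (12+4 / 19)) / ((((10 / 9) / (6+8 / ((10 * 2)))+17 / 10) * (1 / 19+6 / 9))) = 0.08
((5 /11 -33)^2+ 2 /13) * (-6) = -9998244 /1573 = -6356.16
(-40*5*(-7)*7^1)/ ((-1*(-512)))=1225/ 64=19.14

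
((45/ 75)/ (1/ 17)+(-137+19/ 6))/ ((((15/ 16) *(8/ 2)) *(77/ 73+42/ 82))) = -21.04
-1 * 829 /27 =-829 /27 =-30.70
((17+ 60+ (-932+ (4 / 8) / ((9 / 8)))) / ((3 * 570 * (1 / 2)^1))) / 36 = -7691 / 277020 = -0.03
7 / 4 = 1.75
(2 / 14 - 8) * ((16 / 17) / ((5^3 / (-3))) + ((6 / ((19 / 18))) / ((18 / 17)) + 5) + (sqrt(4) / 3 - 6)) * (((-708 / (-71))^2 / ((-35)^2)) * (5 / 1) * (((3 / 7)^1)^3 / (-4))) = 7532338861476 / 23945145088375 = 0.31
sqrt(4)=2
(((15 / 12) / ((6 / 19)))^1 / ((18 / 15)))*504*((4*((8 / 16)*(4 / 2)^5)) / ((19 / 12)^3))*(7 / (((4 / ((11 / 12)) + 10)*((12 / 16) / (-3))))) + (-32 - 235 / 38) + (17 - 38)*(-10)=-2970654371 / 57038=-52082.02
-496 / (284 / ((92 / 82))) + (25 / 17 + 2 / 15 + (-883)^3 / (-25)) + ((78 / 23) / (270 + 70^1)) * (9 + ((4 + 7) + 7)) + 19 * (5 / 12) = 3134448859055883 / 113820100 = 27538623.31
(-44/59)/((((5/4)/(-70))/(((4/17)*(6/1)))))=58.96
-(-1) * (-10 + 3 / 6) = -19 / 2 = -9.50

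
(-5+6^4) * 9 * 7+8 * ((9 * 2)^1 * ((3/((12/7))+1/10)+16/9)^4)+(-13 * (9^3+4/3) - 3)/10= 767818649281/7290000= 105324.92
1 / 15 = 0.07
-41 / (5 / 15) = -123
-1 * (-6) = 6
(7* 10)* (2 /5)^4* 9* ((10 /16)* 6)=1512 /25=60.48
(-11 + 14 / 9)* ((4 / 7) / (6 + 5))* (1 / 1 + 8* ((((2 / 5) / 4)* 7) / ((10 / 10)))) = -68 / 21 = -3.24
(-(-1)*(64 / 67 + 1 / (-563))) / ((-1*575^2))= -7193 / 2494301125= -0.00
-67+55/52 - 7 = -3793/52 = -72.94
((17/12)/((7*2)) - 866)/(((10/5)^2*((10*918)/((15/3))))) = -145471/1233792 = -0.12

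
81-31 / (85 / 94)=3971 / 85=46.72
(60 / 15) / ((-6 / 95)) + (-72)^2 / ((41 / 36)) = 552082 / 123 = 4488.47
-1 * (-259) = 259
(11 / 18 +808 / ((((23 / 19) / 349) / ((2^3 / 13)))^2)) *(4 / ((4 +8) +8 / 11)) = 450209434012657 / 56322630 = 7993402.19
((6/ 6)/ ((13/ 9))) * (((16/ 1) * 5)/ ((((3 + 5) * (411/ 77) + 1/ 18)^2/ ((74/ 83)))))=102350666880/ 3789303544559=0.03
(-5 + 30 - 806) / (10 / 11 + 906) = -8591 / 9976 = -0.86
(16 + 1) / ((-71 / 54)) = -918 / 71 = -12.93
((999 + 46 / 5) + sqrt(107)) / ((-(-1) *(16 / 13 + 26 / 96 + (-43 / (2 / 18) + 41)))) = -3145584 / 1074835-624 *sqrt(107) / 214967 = -2.96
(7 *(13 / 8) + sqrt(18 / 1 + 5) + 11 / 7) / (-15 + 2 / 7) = -725 / 824 - 7 *sqrt(23) / 103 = -1.21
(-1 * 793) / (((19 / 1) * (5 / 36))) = -28548 / 95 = -300.51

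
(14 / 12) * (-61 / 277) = -427 / 1662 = -0.26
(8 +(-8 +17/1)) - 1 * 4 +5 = 18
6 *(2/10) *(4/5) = 24/25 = 0.96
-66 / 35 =-1.89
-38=-38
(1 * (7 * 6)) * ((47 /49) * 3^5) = 68526 /7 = 9789.43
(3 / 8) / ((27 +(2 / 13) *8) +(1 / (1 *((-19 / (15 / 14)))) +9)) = 5187 / 514196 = 0.01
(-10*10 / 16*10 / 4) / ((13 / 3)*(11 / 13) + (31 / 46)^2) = -198375 / 52318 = -3.79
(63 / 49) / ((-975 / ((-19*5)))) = 57 / 455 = 0.13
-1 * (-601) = 601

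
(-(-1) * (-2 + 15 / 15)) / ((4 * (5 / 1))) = -1 / 20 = -0.05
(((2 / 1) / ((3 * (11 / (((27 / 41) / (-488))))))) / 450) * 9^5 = -59049 / 5502200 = -0.01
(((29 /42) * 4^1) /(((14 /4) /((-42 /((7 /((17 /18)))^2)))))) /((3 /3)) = -16762 /27783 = -0.60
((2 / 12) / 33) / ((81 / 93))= 31 / 5346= 0.01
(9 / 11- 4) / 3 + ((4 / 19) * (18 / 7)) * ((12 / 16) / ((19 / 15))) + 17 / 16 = 430207 / 1334256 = 0.32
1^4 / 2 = 1 / 2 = 0.50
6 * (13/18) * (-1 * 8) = -104/3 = -34.67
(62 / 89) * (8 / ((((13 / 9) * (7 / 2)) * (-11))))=-8928 / 89089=-0.10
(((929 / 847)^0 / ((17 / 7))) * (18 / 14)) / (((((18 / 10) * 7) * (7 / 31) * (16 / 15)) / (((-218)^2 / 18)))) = 9207775 / 19992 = 460.57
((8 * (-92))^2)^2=293434556416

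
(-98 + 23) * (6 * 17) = -7650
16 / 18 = 8 / 9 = 0.89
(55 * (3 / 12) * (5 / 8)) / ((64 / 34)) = 4675 / 1024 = 4.57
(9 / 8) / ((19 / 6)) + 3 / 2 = 1.86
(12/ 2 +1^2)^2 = 49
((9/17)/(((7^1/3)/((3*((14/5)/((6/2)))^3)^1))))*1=1176/2125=0.55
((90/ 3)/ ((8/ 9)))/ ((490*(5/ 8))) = 27/ 245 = 0.11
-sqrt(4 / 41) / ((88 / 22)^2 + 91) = -2 * sqrt(41) / 4387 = -0.00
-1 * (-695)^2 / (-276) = 1750.09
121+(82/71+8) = 9241/71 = 130.15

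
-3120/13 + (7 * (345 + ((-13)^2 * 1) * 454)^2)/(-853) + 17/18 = -748435989625/15354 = -48745342.56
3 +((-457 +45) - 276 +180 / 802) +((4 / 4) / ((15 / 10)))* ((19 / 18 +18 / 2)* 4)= -657.96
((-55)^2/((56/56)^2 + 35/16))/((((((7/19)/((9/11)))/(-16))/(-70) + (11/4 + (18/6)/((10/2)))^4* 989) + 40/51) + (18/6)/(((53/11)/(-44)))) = 23394624000000/3069895616662499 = 0.01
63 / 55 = 1.15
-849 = -849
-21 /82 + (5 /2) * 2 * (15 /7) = 6003 /574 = 10.46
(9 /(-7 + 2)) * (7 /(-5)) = 63 /25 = 2.52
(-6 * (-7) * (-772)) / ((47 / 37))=-1199688 / 47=-25525.28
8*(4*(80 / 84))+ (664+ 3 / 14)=29177 / 42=694.69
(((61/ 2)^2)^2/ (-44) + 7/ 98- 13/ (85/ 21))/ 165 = -2746530273/ 23038400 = -119.22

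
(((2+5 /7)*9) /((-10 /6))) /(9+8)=-513 /595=-0.86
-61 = -61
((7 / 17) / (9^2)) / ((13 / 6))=14 / 5967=0.00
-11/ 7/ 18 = -11/ 126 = -0.09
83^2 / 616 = 11.18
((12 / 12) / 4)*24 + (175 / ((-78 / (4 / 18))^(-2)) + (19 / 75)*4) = 1617013651 / 75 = 21560182.01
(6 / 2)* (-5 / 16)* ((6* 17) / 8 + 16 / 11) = -9375 / 704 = -13.32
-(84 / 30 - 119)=581 / 5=116.20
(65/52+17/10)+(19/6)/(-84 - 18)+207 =160588/765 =209.92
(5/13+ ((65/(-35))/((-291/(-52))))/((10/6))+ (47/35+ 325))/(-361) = -758491/838565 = -0.90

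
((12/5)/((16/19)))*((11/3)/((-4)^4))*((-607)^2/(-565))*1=-77005841/2892800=-26.62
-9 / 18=-1 / 2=-0.50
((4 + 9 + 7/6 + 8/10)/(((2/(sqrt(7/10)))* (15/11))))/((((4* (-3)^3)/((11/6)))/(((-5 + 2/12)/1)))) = 1575541* sqrt(70)/34992000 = 0.38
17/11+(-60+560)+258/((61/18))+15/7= 2723412/4697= 579.82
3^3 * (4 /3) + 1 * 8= 44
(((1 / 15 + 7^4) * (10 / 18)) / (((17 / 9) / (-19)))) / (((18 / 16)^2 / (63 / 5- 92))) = 17386796032 / 20655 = 841771.78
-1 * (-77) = 77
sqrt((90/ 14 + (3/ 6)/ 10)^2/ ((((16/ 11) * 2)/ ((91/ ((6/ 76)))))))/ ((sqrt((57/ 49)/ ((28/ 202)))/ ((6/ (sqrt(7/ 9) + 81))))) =-19047 * sqrt(202202)/ 238529680 + 4628421 * sqrt(28886)/ 238529680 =3.26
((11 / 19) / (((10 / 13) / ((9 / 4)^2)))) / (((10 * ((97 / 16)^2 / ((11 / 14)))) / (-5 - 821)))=-6.73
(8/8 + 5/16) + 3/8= 27/16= 1.69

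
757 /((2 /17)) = 12869 /2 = 6434.50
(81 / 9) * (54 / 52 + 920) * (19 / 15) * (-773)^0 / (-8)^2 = 1364979 / 8320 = 164.06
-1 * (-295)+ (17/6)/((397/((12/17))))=295.01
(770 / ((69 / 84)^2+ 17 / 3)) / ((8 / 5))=75.89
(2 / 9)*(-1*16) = -32 / 9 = -3.56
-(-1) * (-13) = -13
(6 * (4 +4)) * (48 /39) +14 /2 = 859 /13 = 66.08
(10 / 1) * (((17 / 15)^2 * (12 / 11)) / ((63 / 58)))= 134096 / 10395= 12.90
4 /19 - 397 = -7539 /19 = -396.79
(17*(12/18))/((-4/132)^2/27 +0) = 333234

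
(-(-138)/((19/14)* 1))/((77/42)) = 11592/209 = 55.46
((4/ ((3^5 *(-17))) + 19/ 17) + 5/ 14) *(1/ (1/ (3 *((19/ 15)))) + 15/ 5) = 85237/ 8505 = 10.02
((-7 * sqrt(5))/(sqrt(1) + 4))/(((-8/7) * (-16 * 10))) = -49 * sqrt(5)/6400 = -0.02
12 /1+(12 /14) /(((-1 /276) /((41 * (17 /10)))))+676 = -553036 /35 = -15801.03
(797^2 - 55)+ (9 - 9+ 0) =635154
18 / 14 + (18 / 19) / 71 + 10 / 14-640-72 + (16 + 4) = -930792 / 1349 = -689.99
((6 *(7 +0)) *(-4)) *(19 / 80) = -399 / 10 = -39.90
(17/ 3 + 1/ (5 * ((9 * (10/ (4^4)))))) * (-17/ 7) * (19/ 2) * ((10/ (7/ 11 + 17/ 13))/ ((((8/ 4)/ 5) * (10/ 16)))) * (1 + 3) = -518425336/ 43785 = -11840.25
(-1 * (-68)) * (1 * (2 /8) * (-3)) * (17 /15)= -289 /5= -57.80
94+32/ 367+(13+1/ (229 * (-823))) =7406941200/ 69167389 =107.09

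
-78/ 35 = -2.23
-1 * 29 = -29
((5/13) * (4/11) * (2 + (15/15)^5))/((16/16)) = 60/143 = 0.42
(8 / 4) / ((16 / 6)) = 3 / 4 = 0.75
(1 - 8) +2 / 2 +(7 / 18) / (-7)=-109 / 18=-6.06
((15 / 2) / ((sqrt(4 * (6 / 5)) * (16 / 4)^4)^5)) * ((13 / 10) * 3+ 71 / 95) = 22075 * sqrt(30) / 192528884070088704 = 0.00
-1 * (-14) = 14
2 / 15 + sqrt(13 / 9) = 1.34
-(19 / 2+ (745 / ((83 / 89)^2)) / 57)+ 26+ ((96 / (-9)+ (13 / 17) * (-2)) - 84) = -421550623 / 4450294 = -94.72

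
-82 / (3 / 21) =-574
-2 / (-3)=2 / 3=0.67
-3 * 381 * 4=-4572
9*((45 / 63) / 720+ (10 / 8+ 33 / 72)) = 1723 / 112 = 15.38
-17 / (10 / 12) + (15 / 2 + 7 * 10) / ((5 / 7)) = 88.10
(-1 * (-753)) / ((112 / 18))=121.02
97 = 97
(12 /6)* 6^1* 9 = 108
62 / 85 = 0.73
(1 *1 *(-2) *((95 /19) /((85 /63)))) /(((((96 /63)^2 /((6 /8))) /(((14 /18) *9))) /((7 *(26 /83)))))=-53093313 /1444864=-36.75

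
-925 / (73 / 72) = -66600 / 73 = -912.33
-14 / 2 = -7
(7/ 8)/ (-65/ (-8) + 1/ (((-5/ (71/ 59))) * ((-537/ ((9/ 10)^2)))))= 9240875/ 85811959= 0.11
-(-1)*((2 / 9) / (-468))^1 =-1 / 2106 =-0.00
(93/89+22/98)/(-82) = -2768/178801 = -0.02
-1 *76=-76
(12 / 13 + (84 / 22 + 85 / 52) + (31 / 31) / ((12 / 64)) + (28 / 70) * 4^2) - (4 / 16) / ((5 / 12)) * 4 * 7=11233 / 8580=1.31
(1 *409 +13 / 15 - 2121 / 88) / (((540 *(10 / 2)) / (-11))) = -509209 / 324000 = -1.57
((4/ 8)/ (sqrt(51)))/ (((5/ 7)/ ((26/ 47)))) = 91 * sqrt(51)/ 11985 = 0.05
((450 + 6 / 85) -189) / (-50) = -22191 / 4250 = -5.22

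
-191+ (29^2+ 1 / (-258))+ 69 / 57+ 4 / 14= 22355309 / 34314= 651.49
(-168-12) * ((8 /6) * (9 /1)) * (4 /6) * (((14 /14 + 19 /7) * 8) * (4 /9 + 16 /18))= -399360 /7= -57051.43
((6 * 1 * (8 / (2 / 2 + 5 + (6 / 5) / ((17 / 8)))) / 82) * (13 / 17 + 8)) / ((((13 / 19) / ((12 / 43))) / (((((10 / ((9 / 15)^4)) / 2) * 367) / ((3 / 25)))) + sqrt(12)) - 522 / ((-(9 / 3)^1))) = 820698582418155381250000 / 182646500842769448862495911 - 28299947738281250000000 * sqrt(3) / 547939502528308346587487733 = 0.00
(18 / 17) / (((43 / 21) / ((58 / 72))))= 0.42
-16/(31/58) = -928/31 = -29.94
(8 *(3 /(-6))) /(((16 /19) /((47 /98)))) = -893 /392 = -2.28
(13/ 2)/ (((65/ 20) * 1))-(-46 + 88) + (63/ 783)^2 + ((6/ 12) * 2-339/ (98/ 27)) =-98202973/ 741762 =-132.39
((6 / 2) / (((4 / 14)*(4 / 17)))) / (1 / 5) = 223.12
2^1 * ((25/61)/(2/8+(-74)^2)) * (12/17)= 480/4543097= 0.00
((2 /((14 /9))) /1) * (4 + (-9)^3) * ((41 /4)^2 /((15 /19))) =-13893465 /112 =-124048.79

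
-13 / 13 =-1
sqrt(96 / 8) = 2*sqrt(3) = 3.46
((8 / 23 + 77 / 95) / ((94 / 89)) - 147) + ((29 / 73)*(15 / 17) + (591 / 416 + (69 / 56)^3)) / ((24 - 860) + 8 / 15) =-532018674685334141833 / 3646270638164510720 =-145.91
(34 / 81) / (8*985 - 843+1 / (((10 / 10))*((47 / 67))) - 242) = 0.00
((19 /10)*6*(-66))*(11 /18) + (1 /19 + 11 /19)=-43621 /95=-459.17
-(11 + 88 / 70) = -12.26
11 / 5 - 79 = -384 / 5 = -76.80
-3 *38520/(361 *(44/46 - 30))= 11.02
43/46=0.93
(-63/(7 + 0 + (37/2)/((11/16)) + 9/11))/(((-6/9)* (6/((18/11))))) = 567/764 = 0.74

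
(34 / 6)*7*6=238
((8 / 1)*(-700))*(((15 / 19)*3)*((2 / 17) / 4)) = -126000 / 323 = -390.09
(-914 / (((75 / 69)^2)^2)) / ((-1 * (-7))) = -255774674 / 2734375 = -93.54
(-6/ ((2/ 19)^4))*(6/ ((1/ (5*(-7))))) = 10262778.75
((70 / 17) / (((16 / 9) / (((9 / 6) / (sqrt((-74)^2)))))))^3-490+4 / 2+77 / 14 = -3934586484767215 / 8154585137152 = -482.50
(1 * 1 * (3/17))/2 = 3/34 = 0.09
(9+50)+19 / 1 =78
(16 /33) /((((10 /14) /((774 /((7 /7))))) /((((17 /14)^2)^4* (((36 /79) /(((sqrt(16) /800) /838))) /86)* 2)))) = 3156669757201320 /715658867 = 4410858.17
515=515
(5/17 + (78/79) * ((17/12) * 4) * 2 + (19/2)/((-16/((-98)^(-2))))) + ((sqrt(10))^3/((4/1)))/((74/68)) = 85 * sqrt(10)/37 + 4739894227/412741504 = 18.75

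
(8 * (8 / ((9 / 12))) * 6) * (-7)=-3584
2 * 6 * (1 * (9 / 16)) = 27 / 4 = 6.75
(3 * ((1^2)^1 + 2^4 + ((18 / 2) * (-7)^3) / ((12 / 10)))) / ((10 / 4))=-15333 / 5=-3066.60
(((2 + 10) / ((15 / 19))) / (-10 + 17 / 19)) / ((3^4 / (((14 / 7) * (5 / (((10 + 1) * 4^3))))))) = -361 / 1233144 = -0.00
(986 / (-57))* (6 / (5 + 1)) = -986 / 57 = -17.30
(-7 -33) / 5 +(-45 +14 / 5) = -251 / 5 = -50.20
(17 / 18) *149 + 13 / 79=200341 / 1422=140.89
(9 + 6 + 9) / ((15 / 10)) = 16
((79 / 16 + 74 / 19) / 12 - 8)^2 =78021889 / 1478656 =52.77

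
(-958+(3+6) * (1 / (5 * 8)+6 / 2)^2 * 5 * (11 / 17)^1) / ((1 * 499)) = -3762061 / 2714560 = -1.39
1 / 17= 0.06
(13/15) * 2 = 26/15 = 1.73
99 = 99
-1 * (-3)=3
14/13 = 1.08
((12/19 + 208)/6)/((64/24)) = 13.04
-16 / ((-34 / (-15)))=-120 / 17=-7.06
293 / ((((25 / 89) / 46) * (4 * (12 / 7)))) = 4198397 / 600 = 6997.33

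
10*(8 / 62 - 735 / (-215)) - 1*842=-1075096 / 1333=-806.52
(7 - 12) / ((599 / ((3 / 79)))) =-15 / 47321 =-0.00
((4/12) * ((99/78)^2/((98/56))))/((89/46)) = 16698/105287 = 0.16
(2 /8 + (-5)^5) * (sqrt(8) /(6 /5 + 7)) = -62495 * sqrt(2) /82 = -1077.82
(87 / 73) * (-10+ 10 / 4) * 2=-17.88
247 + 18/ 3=253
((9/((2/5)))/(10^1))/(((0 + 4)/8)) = 9/2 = 4.50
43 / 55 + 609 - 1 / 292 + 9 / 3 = 9841221 / 16060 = 612.78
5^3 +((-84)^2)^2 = 49787261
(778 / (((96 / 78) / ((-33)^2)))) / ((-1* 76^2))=-119.18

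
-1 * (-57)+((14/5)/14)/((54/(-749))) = 14641/270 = 54.23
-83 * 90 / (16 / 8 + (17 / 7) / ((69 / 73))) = -3608010 / 2207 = -1634.80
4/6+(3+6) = 29/3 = 9.67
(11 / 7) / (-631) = -11 / 4417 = -0.00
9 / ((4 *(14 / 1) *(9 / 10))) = 5 / 28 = 0.18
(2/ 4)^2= 1/ 4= 0.25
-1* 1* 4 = -4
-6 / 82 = -3 / 41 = -0.07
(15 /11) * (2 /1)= 30 /11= 2.73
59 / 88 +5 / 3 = 617 / 264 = 2.34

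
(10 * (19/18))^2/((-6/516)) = -776150/81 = -9582.10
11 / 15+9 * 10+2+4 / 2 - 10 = 1271 / 15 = 84.73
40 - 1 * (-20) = 60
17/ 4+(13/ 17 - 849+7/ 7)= -842.99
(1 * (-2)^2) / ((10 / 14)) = 28 / 5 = 5.60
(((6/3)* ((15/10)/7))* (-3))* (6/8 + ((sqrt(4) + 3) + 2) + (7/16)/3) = -1137/112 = -10.15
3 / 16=0.19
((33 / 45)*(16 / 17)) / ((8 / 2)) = 44 / 255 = 0.17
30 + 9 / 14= 429 / 14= 30.64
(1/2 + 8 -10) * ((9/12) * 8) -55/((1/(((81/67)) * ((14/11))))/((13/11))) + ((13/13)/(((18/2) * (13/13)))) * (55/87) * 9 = -6949306/64119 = -108.38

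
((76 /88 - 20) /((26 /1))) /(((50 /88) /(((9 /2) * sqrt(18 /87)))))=-3789 * sqrt(174) /18850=-2.65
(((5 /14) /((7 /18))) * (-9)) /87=-135 /1421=-0.10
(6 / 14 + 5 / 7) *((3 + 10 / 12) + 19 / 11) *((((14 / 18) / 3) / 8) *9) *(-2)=-367 / 99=-3.71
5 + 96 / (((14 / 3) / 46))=6659 / 7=951.29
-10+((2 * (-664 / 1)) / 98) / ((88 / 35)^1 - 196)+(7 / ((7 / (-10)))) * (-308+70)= 28087700 / 11851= 2370.07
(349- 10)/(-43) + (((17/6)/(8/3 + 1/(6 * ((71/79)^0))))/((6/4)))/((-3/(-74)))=3313/387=8.56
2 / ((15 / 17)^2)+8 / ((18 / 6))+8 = 2978 / 225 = 13.24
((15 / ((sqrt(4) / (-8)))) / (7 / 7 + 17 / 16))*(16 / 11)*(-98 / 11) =501760 / 1331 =376.98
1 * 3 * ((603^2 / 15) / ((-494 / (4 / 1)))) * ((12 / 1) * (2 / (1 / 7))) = -122172624 / 1235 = -98925.20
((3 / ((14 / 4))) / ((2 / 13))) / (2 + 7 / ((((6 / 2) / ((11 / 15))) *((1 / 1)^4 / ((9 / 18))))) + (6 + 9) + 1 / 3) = 3510 / 11459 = 0.31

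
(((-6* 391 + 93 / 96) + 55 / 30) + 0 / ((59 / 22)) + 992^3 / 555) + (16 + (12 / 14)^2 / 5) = 1528643160341 / 870240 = 1756576.53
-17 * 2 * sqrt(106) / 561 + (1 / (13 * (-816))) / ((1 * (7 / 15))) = -2 * sqrt(106) / 33-5 / 24752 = -0.62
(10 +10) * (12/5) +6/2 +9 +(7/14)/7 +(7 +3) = 981/14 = 70.07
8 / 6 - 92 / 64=-0.10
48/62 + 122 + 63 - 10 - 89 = 2690/31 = 86.77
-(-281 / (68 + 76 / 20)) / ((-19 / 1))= -0.21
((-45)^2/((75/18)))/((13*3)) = 162/13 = 12.46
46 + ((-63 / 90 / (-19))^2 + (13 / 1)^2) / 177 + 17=408652049 / 6389700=63.95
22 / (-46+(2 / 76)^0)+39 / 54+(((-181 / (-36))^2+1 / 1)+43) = 450437 / 6480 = 69.51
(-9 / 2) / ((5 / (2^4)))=-72 / 5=-14.40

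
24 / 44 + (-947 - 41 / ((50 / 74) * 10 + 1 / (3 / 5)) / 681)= -200881762 / 212245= -946.46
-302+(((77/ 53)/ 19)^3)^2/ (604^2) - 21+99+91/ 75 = -6356252770824592247409332381/ 28530669568007995148218800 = -222.79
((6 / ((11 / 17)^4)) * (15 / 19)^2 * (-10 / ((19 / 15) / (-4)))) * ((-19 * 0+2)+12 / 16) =16913002500 / 9129329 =1852.60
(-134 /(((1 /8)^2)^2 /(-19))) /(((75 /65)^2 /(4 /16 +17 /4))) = 881201152 /25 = 35248046.08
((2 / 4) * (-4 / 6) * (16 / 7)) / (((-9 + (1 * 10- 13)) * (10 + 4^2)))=2 / 819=0.00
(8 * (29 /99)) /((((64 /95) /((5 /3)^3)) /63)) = 2410625 /2376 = 1014.57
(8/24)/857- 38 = -97697/2571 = -38.00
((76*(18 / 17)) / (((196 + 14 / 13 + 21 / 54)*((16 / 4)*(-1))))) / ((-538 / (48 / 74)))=960336 / 7818270607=0.00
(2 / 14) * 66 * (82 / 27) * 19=34276 / 63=544.06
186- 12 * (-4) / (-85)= 15762 / 85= 185.44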